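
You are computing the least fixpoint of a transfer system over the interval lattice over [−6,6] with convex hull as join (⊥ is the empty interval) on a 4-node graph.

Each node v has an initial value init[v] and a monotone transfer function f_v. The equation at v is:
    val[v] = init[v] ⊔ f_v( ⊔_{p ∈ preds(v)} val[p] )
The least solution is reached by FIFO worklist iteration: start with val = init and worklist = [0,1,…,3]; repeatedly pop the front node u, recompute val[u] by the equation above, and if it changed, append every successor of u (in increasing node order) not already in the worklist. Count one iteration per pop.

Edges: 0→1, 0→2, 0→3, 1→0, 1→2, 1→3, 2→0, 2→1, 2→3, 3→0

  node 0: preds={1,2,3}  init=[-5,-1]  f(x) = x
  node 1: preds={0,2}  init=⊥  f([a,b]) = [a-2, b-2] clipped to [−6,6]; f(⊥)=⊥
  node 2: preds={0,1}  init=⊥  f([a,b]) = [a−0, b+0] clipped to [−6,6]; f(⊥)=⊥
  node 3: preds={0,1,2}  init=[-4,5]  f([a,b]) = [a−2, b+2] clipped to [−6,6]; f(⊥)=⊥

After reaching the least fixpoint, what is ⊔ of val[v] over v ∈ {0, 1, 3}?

[-6,6]

Trace (10 dequeues):
  [1] u=0 | in [-4,5] | out [-5,5] | prev [-5,-1] | push {}
  [2] u=1 | in [-5,5] | out [-6,3] | prev ⊥ | push {0}
  [3] u=2 | in [-6,5] | out [-6,5] | prev ⊥ | push {1}
  [4] u=3 | in [-6,5] | out [-6,6] | prev [-4,5] | push {}
  [5] u=0 | in [-6,6] | out [-6,6] | prev [-5,5] | push {2,3}
  [6] u=1 | in [-6,6] | out [-6,4] | prev [-6,3] | push {0}
  [7] u=2 | in [-6,6] | out [-6,6] | prev [-6,5] | push {1}
  [8] u=3 | in [-6,6] | out [-6,6] | ==
  [9] u=0 | in [-6,6] | out [-6,6] | ==
  [10] u=1 | in [-6,6] | out [-6,4] | ==

Converged values:
  [0] [-6,6]
  [1] [-6,4]
  [2] [-6,6]
  [3] [-6,6]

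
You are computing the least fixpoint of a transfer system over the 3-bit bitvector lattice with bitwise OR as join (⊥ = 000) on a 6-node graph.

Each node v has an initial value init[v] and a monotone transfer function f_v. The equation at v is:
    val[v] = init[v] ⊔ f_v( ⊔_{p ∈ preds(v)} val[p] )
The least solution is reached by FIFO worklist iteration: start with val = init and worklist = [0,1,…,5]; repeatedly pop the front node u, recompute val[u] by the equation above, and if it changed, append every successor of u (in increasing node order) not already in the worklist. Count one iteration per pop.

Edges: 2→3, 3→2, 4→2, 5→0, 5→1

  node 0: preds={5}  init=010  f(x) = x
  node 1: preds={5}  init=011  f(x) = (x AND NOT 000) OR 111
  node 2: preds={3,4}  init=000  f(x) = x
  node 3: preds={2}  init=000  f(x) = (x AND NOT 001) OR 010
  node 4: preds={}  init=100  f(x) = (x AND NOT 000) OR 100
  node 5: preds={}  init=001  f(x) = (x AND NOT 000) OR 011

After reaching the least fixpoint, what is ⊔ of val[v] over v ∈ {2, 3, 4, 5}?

111

Iteration log — 10 steps:
  step 1. node 0  ⊔preds=001  new=011  old=010  +wl: 
  step 2. node 1  ⊔preds=001  new=111  old=011  +wl: 
  step 3. node 2  ⊔preds=100  new=100  old=000  +wl: 
  step 4. node 3  ⊔preds=100  new=110  old=000  +wl: 2
  step 5. node 4  ⊔preds=000  new=100  stable
  step 6. node 5  ⊔preds=000  new=011  old=001  +wl: 0,1
  step 7. node 2  ⊔preds=110  new=110  old=100  +wl: 3
  step 8. node 0  ⊔preds=011  new=011  stable
  step 9. node 1  ⊔preds=011  new=111  stable
  step 10. node 3  ⊔preds=110  new=110  stable

Least fixpoint reached:
  node 0: 011
  node 1: 111
  node 2: 110
  node 3: 110
  node 4: 100
  node 5: 011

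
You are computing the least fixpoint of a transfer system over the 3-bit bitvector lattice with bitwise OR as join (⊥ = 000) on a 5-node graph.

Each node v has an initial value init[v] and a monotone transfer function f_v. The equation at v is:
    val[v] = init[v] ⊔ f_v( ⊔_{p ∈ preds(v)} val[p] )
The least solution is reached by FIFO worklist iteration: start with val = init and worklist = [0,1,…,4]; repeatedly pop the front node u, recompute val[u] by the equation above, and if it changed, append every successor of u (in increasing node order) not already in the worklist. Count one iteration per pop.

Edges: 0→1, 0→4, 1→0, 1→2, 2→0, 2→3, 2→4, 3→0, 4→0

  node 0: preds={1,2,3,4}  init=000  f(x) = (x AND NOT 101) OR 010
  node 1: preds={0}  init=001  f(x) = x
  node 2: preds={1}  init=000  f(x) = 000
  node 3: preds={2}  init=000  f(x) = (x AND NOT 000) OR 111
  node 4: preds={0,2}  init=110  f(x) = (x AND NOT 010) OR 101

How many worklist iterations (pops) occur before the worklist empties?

Worklist (6 pops):
  #1 pop 0: in=111 → 010 (was 000); enqueue []
  #2 pop 1: in=010 → 011 (was 001); enqueue [0]
  #3 pop 2: in=011 → 000 (no change)
  #4 pop 3: in=000 → 111 (was 000); enqueue []
  #5 pop 4: in=010 → 111 (was 110); enqueue []
  #6 pop 0: in=111 → 010 (no change)

Fixpoint:
  val[0] = 010
  val[1] = 011
  val[2] = 000
  val[3] = 111
  val[4] = 111

6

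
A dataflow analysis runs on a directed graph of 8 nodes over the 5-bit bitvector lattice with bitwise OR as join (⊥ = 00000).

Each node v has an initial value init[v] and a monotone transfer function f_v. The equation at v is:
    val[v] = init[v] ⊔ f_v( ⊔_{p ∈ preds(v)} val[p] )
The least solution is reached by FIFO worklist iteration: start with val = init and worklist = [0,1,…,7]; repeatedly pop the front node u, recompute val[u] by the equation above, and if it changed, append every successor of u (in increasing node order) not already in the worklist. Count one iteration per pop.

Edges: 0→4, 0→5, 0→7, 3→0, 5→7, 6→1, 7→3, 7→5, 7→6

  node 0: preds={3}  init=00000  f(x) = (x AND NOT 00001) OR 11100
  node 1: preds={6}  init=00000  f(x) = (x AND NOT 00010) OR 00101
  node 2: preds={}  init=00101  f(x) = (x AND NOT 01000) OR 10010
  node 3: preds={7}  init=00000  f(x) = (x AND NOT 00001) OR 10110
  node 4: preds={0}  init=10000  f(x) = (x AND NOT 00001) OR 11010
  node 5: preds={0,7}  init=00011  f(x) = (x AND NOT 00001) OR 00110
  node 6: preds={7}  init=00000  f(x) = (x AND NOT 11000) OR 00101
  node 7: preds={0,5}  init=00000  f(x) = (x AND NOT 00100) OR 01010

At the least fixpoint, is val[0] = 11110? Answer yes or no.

yes

Iteration log — 17 steps:
  step 1. node 0  ⊔preds=00000  new=11100  old=00000  +wl: 
  step 2. node 1  ⊔preds=00000  new=00101  old=00000  +wl: 
  step 3. node 2  ⊔preds=00000  new=10111  old=00101  +wl: 
  step 4. node 3  ⊔preds=00000  new=10110  old=00000  +wl: 0
  step 5. node 4  ⊔preds=11100  new=11110  old=10000  +wl: 
  step 6. node 5  ⊔preds=11100  new=11111  old=00011  +wl: 
  step 7. node 6  ⊔preds=00000  new=00101  old=00000  +wl: 1
  step 8. node 7  ⊔preds=11111  new=11011  old=00000  +wl: 3,5,6
  step 9. node 0  ⊔preds=10110  new=11110  old=11100  +wl: 4,7
  step 10. node 1  ⊔preds=00101  new=00101  stable
  step 11. node 3  ⊔preds=11011  new=11110  old=10110  +wl: 0
  step 12. node 5  ⊔preds=11111  new=11111  stable
  step 13. node 6  ⊔preds=11011  new=00111  old=00101  +wl: 1
  step 14. node 4  ⊔preds=11110  new=11110  stable
  step 15. node 7  ⊔preds=11111  new=11011  stable
  step 16. node 0  ⊔preds=11110  new=11110  stable
  step 17. node 1  ⊔preds=00111  new=00101  stable

Least fixpoint reached:
  node 0: 11110
  node 1: 00101
  node 2: 10111
  node 3: 11110
  node 4: 11110
  node 5: 11111
  node 6: 00111
  node 7: 11011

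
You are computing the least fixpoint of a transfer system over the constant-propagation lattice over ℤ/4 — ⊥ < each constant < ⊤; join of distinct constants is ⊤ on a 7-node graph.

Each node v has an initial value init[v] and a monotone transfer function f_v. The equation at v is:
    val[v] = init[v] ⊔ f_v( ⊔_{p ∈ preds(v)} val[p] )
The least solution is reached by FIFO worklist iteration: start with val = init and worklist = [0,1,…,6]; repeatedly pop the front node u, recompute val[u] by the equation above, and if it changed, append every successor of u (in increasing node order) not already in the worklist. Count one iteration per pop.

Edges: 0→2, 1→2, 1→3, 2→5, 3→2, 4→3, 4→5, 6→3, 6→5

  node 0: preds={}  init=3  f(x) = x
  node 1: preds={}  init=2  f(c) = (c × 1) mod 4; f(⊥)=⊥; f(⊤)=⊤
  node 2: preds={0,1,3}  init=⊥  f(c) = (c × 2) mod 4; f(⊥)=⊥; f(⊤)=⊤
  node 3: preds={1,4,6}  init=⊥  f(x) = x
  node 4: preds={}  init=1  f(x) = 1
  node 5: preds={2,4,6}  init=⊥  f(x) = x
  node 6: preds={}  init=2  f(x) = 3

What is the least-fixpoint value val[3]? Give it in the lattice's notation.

⊤

Trace (10 dequeues):
  [1] u=0 | in ⊥ | out 3 | ==
  [2] u=1 | in ⊥ | out 2 | ==
  [3] u=2 | in ⊤ | out ⊤ | prev ⊥ | push {}
  [4] u=3 | in ⊤ | out ⊤ | prev ⊥ | push {2}
  [5] u=4 | in ⊥ | out 1 | ==
  [6] u=5 | in ⊤ | out ⊤ | prev ⊥ | push {}
  [7] u=6 | in ⊥ | out ⊤ | prev 2 | push {3,5}
  [8] u=2 | in ⊤ | out ⊤ | ==
  [9] u=3 | in ⊤ | out ⊤ | ==
  [10] u=5 | in ⊤ | out ⊤ | ==

Converged values:
  [0] 3
  [1] 2
  [2] ⊤
  [3] ⊤
  [4] 1
  [5] ⊤
  [6] ⊤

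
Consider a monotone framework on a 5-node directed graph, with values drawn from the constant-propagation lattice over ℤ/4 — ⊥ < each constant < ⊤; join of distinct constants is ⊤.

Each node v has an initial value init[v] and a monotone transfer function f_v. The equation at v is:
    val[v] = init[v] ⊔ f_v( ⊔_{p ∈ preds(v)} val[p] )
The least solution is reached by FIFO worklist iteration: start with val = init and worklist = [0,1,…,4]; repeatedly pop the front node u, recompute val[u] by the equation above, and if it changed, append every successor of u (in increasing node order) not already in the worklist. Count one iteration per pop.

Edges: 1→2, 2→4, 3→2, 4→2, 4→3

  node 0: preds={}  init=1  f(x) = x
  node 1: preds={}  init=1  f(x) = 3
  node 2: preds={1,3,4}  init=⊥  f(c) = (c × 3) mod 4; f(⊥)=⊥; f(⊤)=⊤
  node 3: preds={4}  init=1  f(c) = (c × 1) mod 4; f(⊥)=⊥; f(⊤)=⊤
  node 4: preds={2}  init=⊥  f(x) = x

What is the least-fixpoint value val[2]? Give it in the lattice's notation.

Worklist (8 pops):
  #1 pop 0: in=⊥ → 1 (no change)
  #2 pop 1: in=⊥ → ⊤ (was 1); enqueue []
  #3 pop 2: in=⊤ → ⊤ (was ⊥); enqueue []
  #4 pop 3: in=⊥ → 1 (no change)
  #5 pop 4: in=⊤ → ⊤ (was ⊥); enqueue [2,3]
  #6 pop 2: in=⊤ → ⊤ (no change)
  #7 pop 3: in=⊤ → ⊤ (was 1); enqueue [2]
  #8 pop 2: in=⊤ → ⊤ (no change)

Fixpoint:
  val[0] = 1
  val[1] = ⊤
  val[2] = ⊤
  val[3] = ⊤
  val[4] = ⊤

⊤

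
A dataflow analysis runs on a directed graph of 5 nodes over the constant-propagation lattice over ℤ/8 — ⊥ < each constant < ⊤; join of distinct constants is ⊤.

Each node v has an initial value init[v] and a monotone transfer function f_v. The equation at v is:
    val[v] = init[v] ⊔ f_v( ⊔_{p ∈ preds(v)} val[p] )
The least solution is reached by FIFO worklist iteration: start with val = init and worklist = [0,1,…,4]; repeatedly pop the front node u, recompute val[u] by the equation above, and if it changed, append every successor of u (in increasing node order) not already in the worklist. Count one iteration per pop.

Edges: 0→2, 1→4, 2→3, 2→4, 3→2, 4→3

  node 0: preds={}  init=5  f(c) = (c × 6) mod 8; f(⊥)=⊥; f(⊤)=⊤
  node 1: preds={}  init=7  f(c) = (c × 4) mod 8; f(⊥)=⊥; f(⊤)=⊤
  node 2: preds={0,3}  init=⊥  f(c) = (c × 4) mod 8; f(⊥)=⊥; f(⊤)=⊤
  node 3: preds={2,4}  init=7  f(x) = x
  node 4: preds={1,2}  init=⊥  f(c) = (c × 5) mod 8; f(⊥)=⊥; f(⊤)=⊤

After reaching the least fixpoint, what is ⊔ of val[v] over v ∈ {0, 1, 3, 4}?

Trace (7 dequeues):
  [1] u=0 | in ⊥ | out 5 | ==
  [2] u=1 | in ⊥ | out 7 | ==
  [3] u=2 | in ⊤ | out ⊤ | prev ⊥ | push {}
  [4] u=3 | in ⊤ | out ⊤ | prev 7 | push {2}
  [5] u=4 | in ⊤ | out ⊤ | prev ⊥ | push {3}
  [6] u=2 | in ⊤ | out ⊤ | ==
  [7] u=3 | in ⊤ | out ⊤ | ==

Converged values:
  [0] 5
  [1] 7
  [2] ⊤
  [3] ⊤
  [4] ⊤

⊤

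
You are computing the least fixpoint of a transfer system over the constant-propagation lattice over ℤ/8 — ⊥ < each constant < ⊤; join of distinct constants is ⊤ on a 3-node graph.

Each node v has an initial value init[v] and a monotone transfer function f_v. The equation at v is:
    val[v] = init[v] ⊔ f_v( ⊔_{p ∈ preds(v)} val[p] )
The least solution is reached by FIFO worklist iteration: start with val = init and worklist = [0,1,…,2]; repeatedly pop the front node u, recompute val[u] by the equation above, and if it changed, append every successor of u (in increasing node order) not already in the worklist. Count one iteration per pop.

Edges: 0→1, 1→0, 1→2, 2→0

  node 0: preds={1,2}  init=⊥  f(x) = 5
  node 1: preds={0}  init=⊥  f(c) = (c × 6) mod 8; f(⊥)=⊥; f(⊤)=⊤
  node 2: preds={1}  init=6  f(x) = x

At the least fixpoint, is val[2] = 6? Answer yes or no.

Trace (4 dequeues):
  [1] u=0 | in 6 | out 5 | prev ⊥ | push {}
  [2] u=1 | in 5 | out 6 | prev ⊥ | push {0}
  [3] u=2 | in 6 | out 6 | ==
  [4] u=0 | in 6 | out 5 | ==

Converged values:
  [0] 5
  [1] 6
  [2] 6

yes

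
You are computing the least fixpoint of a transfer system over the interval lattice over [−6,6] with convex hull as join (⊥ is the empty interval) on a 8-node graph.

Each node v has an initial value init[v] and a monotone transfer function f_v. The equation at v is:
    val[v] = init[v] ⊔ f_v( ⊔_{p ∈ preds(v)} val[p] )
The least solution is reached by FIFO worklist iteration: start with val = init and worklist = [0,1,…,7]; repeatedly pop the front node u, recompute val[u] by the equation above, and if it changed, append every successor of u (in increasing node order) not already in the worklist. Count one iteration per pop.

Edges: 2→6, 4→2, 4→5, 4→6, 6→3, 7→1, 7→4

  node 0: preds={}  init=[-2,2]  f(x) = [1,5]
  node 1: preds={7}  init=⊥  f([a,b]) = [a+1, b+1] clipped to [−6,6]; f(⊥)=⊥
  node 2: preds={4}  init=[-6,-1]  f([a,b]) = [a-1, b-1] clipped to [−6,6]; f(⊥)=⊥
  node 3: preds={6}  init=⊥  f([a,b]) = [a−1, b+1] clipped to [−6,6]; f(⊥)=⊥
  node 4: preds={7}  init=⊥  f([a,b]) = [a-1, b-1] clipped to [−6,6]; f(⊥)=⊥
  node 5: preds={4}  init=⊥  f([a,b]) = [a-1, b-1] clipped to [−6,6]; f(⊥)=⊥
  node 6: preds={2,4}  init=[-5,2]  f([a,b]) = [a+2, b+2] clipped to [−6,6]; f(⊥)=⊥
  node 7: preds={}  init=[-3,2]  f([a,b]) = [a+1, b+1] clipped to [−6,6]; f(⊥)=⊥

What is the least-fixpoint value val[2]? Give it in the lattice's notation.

Iteration log — 11 steps:
  step 1. node 0  ⊔preds=⊥  new=[-2,5]  old=[-2,2]  +wl: 
  step 2. node 1  ⊔preds=[-3,2]  new=[-2,3]  old=⊥  +wl: 
  step 3. node 2  ⊔preds=⊥  new=[-6,-1]  stable
  step 4. node 3  ⊔preds=[-5,2]  new=[-6,3]  old=⊥  +wl: 
  step 5. node 4  ⊔preds=[-3,2]  new=[-4,1]  old=⊥  +wl: 2
  step 6. node 5  ⊔preds=[-4,1]  new=[-5,0]  old=⊥  +wl: 
  step 7. node 6  ⊔preds=[-6,1]  new=[-5,3]  old=[-5,2]  +wl: 3
  step 8. node 7  ⊔preds=⊥  new=[-3,2]  stable
  step 9. node 2  ⊔preds=[-4,1]  new=[-6,0]  old=[-6,-1]  +wl: 6
  step 10. node 3  ⊔preds=[-5,3]  new=[-6,4]  old=[-6,3]  +wl: 
  step 11. node 6  ⊔preds=[-6,1]  new=[-5,3]  stable

Least fixpoint reached:
  node 0: [-2,5]
  node 1: [-2,3]
  node 2: [-6,0]
  node 3: [-6,4]
  node 4: [-4,1]
  node 5: [-5,0]
  node 6: [-5,3]
  node 7: [-3,2]

[-6,0]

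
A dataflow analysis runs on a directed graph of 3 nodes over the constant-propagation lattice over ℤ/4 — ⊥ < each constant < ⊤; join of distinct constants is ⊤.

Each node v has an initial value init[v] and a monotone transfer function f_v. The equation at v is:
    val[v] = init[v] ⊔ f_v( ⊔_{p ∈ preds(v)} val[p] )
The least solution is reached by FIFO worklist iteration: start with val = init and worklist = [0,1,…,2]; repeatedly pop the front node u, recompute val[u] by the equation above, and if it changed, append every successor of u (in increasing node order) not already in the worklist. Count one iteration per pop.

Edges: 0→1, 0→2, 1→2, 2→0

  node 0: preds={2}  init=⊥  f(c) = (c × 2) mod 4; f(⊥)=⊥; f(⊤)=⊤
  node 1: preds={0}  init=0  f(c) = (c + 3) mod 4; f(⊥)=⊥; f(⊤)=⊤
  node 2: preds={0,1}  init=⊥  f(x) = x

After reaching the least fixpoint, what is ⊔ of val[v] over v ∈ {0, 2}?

⊤

Worklist (9 pops):
  #1 pop 0: in=⊥ → ⊥ (no change)
  #2 pop 1: in=⊥ → 0 (no change)
  #3 pop 2: in=0 → 0 (was ⊥); enqueue [0]
  #4 pop 0: in=0 → 0 (was ⊥); enqueue [1,2]
  #5 pop 1: in=0 → ⊤ (was 0); enqueue []
  #6 pop 2: in=⊤ → ⊤ (was 0); enqueue [0]
  #7 pop 0: in=⊤ → ⊤ (was 0); enqueue [1,2]
  #8 pop 1: in=⊤ → ⊤ (no change)
  #9 pop 2: in=⊤ → ⊤ (no change)

Fixpoint:
  val[0] = ⊤
  val[1] = ⊤
  val[2] = ⊤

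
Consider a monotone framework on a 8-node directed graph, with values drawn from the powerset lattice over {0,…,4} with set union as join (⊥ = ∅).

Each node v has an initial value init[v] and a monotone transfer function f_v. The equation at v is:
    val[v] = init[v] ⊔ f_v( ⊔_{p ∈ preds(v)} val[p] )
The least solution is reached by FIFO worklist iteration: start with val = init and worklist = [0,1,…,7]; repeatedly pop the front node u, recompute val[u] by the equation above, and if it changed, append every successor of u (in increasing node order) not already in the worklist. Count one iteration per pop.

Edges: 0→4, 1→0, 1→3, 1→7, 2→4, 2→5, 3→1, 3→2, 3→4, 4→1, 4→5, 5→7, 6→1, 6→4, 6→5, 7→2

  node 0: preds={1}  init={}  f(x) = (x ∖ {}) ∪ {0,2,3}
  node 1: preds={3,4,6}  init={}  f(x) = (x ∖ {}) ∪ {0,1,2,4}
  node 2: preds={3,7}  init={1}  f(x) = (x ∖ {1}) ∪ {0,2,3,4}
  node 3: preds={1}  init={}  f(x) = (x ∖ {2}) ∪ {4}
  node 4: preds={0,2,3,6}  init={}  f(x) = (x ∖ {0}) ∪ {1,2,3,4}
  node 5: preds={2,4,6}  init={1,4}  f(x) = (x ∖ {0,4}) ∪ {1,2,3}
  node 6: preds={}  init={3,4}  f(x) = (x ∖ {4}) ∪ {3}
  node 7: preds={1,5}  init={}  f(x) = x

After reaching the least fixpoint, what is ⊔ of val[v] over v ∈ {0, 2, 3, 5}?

{0,1,2,3,4}

Worklist (12 pops):
  #1 pop 0: in={} → {0,2,3} (was {}); enqueue []
  #2 pop 1: in={3,4} → {0,1,2,3,4} (was {}); enqueue [0]
  #3 pop 2: in={} → {0,1,2,3,4} (was {1}); enqueue []
  #4 pop 3: in={0,1,2,3,4} → {0,1,3,4} (was {}); enqueue [1,2]
  #5 pop 4: in={0,1,2,3,4} → {1,2,3,4} (was {}); enqueue []
  #6 pop 5: in={0,1,2,3,4} → {1,2,3,4} (was {1,4}); enqueue []
  #7 pop 6: in={} → {3,4} (no change)
  #8 pop 7: in={0,1,2,3,4} → {0,1,2,3,4} (was {}); enqueue []
  #9 pop 0: in={0,1,2,3,4} → {0,1,2,3,4} (was {0,2,3}); enqueue [4]
  #10 pop 1: in={0,1,2,3,4} → {0,1,2,3,4} (no change)
  #11 pop 2: in={0,1,2,3,4} → {0,1,2,3,4} (no change)
  #12 pop 4: in={0,1,2,3,4} → {1,2,3,4} (no change)

Fixpoint:
  val[0] = {0,1,2,3,4}
  val[1] = {0,1,2,3,4}
  val[2] = {0,1,2,3,4}
  val[3] = {0,1,3,4}
  val[4] = {1,2,3,4}
  val[5] = {1,2,3,4}
  val[6] = {3,4}
  val[7] = {0,1,2,3,4}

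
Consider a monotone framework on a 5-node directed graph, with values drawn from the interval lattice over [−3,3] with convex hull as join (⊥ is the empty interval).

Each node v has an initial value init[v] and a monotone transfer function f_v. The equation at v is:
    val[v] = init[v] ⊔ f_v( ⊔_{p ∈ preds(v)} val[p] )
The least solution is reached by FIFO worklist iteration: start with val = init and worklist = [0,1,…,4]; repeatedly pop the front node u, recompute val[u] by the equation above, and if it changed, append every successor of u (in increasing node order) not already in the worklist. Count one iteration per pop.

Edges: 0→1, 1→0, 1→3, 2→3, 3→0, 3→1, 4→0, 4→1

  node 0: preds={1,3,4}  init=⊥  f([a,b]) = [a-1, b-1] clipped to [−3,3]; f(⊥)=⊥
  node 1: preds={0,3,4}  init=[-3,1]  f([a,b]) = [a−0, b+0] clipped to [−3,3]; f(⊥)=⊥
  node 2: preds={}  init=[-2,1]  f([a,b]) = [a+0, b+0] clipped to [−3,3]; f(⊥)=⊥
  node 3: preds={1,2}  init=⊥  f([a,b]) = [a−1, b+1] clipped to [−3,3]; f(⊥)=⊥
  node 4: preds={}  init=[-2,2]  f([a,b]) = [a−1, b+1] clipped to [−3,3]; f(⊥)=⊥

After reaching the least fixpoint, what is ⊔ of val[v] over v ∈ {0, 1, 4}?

[-3,3]

Iteration log — 9 steps:
  step 1. node 0  ⊔preds=[-3,2]  new=[-3,1]  old=⊥  +wl: 
  step 2. node 1  ⊔preds=[-3,2]  new=[-3,2]  old=[-3,1]  +wl: 0
  step 3. node 2  ⊔preds=⊥  new=[-2,1]  stable
  step 4. node 3  ⊔preds=[-3,2]  new=[-3,3]  old=⊥  +wl: 1
  step 5. node 4  ⊔preds=⊥  new=[-2,2]  stable
  step 6. node 0  ⊔preds=[-3,3]  new=[-3,2]  old=[-3,1]  +wl: 
  step 7. node 1  ⊔preds=[-3,3]  new=[-3,3]  old=[-3,2]  +wl: 0,3
  step 8. node 0  ⊔preds=[-3,3]  new=[-3,2]  stable
  step 9. node 3  ⊔preds=[-3,3]  new=[-3,3]  stable

Least fixpoint reached:
  node 0: [-3,2]
  node 1: [-3,3]
  node 2: [-2,1]
  node 3: [-3,3]
  node 4: [-2,2]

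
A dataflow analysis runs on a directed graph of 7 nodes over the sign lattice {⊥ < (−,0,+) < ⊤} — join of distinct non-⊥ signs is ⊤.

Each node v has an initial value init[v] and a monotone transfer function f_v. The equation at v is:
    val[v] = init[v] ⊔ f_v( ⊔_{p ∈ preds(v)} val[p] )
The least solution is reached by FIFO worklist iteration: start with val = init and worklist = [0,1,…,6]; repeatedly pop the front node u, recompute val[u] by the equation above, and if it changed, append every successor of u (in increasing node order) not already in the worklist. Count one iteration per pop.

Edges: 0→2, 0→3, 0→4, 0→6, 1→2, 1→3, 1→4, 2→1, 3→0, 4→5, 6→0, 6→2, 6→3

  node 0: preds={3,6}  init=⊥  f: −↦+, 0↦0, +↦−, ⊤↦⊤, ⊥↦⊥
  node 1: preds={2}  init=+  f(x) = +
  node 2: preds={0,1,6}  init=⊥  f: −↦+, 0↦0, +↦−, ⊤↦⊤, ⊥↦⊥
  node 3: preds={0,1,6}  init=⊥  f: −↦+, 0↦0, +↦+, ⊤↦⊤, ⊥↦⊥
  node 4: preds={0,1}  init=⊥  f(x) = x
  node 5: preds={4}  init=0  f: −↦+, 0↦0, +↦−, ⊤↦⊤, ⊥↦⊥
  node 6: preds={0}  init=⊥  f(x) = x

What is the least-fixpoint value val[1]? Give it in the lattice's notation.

Trace (23 dequeues):
  [1] u=0 | in ⊥ | out ⊥ | ==
  [2] u=1 | in ⊥ | out + | ==
  [3] u=2 | in + | out − | prev ⊥ | push {1}
  [4] u=3 | in + | out + | prev ⊥ | push {0}
  [5] u=4 | in + | out + | prev ⊥ | push {}
  [6] u=5 | in + | out ⊤ | prev 0 | push {}
  [7] u=6 | in ⊥ | out ⊥ | ==
  [8] u=1 | in − | out + | ==
  [9] u=0 | in + | out − | prev ⊥ | push {2,3,4,6}
  [10] u=2 | in ⊤ | out ⊤ | prev − | push {1}
  [11] u=3 | in ⊤ | out ⊤ | prev + | push {0}
  [12] u=4 | in ⊤ | out ⊤ | prev + | push {5}
  [13] u=6 | in − | out − | prev ⊥ | push {2,3}
  [14] u=1 | in ⊤ | out + | ==
  [15] u=0 | in ⊤ | out ⊤ | prev − | push {4,6}
  [16] u=5 | in ⊤ | out ⊤ | ==
  [17] u=2 | in ⊤ | out ⊤ | ==
  [18] u=3 | in ⊤ | out ⊤ | ==
  [19] u=4 | in ⊤ | out ⊤ | ==
  [20] u=6 | in ⊤ | out ⊤ | prev − | push {0,2,3}
  [21] u=0 | in ⊤ | out ⊤ | ==
  [22] u=2 | in ⊤ | out ⊤ | ==
  [23] u=3 | in ⊤ | out ⊤ | ==

Converged values:
  [0] ⊤
  [1] +
  [2] ⊤
  [3] ⊤
  [4] ⊤
  [5] ⊤
  [6] ⊤

+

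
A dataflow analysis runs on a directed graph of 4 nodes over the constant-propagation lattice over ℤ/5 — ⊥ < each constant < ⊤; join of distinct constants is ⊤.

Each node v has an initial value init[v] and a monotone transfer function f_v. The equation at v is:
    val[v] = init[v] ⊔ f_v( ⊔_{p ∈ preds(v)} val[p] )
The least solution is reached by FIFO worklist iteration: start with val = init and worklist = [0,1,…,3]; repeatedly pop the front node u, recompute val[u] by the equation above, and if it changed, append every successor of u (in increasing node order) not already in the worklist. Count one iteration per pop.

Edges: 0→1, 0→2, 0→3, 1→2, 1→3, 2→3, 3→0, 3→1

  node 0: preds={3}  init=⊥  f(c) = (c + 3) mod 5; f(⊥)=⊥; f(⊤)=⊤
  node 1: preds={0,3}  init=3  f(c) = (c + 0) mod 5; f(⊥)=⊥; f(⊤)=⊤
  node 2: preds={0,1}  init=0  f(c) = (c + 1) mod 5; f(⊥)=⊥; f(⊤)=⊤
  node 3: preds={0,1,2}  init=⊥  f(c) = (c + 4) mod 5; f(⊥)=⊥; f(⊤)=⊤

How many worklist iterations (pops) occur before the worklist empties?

Trace (8 dequeues):
  [1] u=0 | in ⊥ | out ⊥ | ==
  [2] u=1 | in ⊥ | out 3 | ==
  [3] u=2 | in 3 | out ⊤ | prev 0 | push {}
  [4] u=3 | in ⊤ | out ⊤ | prev ⊥ | push {0,1}
  [5] u=0 | in ⊤ | out ⊤ | prev ⊥ | push {2,3}
  [6] u=1 | in ⊤ | out ⊤ | prev 3 | push {}
  [7] u=2 | in ⊤ | out ⊤ | ==
  [8] u=3 | in ⊤ | out ⊤ | ==

Converged values:
  [0] ⊤
  [1] ⊤
  [2] ⊤
  [3] ⊤

8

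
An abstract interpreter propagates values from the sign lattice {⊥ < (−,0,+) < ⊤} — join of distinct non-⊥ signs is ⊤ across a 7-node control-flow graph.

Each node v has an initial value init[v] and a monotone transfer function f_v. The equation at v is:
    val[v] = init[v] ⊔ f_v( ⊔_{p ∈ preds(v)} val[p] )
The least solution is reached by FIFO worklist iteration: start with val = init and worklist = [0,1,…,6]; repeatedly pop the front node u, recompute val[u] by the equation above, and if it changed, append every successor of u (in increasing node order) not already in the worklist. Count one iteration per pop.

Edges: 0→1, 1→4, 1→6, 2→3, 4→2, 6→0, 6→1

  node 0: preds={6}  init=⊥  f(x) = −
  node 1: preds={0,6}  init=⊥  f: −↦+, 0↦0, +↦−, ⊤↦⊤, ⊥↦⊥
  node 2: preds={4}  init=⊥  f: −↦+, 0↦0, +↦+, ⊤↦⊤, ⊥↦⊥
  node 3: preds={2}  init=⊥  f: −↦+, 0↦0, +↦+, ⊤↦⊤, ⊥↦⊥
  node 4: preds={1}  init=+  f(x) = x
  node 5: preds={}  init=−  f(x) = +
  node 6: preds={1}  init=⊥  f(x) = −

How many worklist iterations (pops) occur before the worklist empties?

Iteration log — 9 steps:
  step 1. node 0  ⊔preds=⊥  new=−  old=⊥  +wl: 
  step 2. node 1  ⊔preds=−  new=+  old=⊥  +wl: 
  step 3. node 2  ⊔preds=+  new=+  old=⊥  +wl: 
  step 4. node 3  ⊔preds=+  new=+  old=⊥  +wl: 
  step 5. node 4  ⊔preds=+  new=+  stable
  step 6. node 5  ⊔preds=⊥  new=⊤  old=−  +wl: 
  step 7. node 6  ⊔preds=+  new=−  old=⊥  +wl: 0,1
  step 8. node 0  ⊔preds=−  new=−  stable
  step 9. node 1  ⊔preds=−  new=+  stable

Least fixpoint reached:
  node 0: −
  node 1: +
  node 2: +
  node 3: +
  node 4: +
  node 5: ⊤
  node 6: −

9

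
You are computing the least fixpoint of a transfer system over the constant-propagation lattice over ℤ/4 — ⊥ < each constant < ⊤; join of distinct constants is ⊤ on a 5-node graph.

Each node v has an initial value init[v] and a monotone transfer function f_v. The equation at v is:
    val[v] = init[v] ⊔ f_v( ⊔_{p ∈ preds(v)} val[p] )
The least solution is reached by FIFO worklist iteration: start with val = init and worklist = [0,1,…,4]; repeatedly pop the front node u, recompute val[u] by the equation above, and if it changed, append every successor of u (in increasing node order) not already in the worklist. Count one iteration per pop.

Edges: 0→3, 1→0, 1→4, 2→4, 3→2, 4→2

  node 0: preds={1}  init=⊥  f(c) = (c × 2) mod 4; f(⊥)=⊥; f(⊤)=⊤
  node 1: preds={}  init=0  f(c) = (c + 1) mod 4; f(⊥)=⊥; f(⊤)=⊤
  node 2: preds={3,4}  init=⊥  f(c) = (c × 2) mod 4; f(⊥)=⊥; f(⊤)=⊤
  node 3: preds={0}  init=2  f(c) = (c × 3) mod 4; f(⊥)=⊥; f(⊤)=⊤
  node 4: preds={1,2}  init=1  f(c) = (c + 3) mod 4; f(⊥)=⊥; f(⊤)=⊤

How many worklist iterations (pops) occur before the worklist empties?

6

Trace (6 dequeues):
  [1] u=0 | in 0 | out 0 | prev ⊥ | push {}
  [2] u=1 | in ⊥ | out 0 | ==
  [3] u=2 | in ⊤ | out ⊤ | prev ⊥ | push {}
  [4] u=3 | in 0 | out ⊤ | prev 2 | push {2}
  [5] u=4 | in ⊤ | out ⊤ | prev 1 | push {}
  [6] u=2 | in ⊤ | out ⊤ | ==

Converged values:
  [0] 0
  [1] 0
  [2] ⊤
  [3] ⊤
  [4] ⊤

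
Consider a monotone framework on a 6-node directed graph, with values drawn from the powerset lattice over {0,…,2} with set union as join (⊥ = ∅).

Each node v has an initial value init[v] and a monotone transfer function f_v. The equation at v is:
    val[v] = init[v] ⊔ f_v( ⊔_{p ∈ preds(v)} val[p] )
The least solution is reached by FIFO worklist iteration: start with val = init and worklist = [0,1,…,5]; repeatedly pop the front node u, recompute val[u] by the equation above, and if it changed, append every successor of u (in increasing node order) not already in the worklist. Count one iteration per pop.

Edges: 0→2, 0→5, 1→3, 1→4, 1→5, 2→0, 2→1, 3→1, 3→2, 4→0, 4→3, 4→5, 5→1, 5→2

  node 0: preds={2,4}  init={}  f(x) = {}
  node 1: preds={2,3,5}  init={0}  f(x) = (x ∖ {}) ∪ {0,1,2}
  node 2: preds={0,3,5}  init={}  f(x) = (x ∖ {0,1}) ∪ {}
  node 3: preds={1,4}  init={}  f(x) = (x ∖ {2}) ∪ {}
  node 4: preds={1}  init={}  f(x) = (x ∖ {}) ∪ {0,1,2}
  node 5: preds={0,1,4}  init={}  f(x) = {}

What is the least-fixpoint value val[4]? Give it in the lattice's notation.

Worklist (10 pops):
  #1 pop 0: in={} → {} (no change)
  #2 pop 1: in={} → {0,1,2} (was {0}); enqueue []
  #3 pop 2: in={} → {} (no change)
  #4 pop 3: in={0,1,2} → {0,1} (was {}); enqueue [1,2]
  #5 pop 4: in={0,1,2} → {0,1,2} (was {}); enqueue [0,3]
  #6 pop 5: in={0,1,2} → {} (no change)
  #7 pop 1: in={0,1} → {0,1,2} (no change)
  #8 pop 2: in={0,1} → {} (no change)
  #9 pop 0: in={0,1,2} → {} (no change)
  #10 pop 3: in={0,1,2} → {0,1} (no change)

Fixpoint:
  val[0] = {}
  val[1] = {0,1,2}
  val[2] = {}
  val[3] = {0,1}
  val[4] = {0,1,2}
  val[5] = {}

{0,1,2}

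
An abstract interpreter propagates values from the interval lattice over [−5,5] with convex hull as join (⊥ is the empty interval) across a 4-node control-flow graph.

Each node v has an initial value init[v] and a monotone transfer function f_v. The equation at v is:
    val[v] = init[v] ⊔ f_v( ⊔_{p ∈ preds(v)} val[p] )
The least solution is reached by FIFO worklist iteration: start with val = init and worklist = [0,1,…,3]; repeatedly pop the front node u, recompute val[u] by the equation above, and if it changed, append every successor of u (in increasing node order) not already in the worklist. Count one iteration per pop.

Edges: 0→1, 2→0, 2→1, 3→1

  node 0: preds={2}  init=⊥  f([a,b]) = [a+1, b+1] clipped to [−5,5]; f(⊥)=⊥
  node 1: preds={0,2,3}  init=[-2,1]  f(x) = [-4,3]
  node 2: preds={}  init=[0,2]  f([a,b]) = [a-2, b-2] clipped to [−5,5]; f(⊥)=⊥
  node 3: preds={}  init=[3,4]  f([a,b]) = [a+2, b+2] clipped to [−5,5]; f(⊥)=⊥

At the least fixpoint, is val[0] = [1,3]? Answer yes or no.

Iteration log — 4 steps:
  step 1. node 0  ⊔preds=[0,2]  new=[1,3]  old=⊥  +wl: 
  step 2. node 1  ⊔preds=[0,4]  new=[-4,3]  old=[-2,1]  +wl: 
  step 3. node 2  ⊔preds=⊥  new=[0,2]  stable
  step 4. node 3  ⊔preds=⊥  new=[3,4]  stable

Least fixpoint reached:
  node 0: [1,3]
  node 1: [-4,3]
  node 2: [0,2]
  node 3: [3,4]

yes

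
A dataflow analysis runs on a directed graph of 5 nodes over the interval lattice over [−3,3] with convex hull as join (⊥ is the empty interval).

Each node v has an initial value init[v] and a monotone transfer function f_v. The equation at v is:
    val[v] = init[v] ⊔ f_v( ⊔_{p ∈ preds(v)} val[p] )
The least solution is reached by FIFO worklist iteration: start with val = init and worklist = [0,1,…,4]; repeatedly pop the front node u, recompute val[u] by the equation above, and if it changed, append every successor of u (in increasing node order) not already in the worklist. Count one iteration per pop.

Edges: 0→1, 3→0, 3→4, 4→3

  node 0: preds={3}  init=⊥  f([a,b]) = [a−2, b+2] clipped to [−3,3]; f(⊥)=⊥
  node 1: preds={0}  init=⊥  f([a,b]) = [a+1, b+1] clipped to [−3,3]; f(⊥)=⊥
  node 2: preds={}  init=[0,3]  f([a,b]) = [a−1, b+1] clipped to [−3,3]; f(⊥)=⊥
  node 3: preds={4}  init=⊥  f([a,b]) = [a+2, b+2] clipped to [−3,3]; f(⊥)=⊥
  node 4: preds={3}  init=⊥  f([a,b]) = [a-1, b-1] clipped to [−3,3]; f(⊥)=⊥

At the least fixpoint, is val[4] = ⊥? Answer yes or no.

yes

Iteration log — 5 steps:
  step 1. node 0  ⊔preds=⊥  new=⊥  stable
  step 2. node 1  ⊔preds=⊥  new=⊥  stable
  step 3. node 2  ⊔preds=⊥  new=[0,3]  stable
  step 4. node 3  ⊔preds=⊥  new=⊥  stable
  step 5. node 4  ⊔preds=⊥  new=⊥  stable

Least fixpoint reached:
  node 0: ⊥
  node 1: ⊥
  node 2: [0,3]
  node 3: ⊥
  node 4: ⊥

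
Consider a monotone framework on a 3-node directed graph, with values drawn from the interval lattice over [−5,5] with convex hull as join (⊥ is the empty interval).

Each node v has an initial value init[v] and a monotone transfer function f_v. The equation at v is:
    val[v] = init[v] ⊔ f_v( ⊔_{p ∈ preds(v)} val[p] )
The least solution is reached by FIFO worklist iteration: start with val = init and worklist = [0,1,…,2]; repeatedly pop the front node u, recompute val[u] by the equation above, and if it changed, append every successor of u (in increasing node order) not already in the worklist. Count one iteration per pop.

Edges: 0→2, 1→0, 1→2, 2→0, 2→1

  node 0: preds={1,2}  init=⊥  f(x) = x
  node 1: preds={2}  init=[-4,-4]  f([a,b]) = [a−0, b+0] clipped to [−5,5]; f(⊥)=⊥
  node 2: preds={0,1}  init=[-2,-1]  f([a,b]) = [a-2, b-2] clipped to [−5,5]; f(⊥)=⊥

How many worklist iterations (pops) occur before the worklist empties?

Trace (7 dequeues):
  [1] u=0 | in [-4,-1] | out [-4,-1] | prev ⊥ | push {}
  [2] u=1 | in [-2,-1] | out [-4,-1] | prev [-4,-4] | push {0}
  [3] u=2 | in [-4,-1] | out [-5,-1] | prev [-2,-1] | push {1}
  [4] u=0 | in [-5,-1] | out [-5,-1] | prev [-4,-1] | push {2}
  [5] u=1 | in [-5,-1] | out [-5,-1] | prev [-4,-1] | push {0}
  [6] u=2 | in [-5,-1] | out [-5,-1] | ==
  [7] u=0 | in [-5,-1] | out [-5,-1] | ==

Converged values:
  [0] [-5,-1]
  [1] [-5,-1]
  [2] [-5,-1]

7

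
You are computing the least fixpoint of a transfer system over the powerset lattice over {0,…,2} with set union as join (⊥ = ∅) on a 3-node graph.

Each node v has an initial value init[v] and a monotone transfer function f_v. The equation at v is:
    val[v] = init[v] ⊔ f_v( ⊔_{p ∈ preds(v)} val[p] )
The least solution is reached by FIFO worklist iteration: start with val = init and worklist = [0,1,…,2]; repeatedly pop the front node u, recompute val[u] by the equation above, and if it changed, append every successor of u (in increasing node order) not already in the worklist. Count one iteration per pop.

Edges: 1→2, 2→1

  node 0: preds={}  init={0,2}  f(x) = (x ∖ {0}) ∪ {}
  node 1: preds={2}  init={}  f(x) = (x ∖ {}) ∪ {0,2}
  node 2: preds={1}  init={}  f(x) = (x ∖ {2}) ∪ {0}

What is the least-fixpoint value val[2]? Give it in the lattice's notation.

Iteration log — 4 steps:
  step 1. node 0  ⊔preds={}  new={0,2}  stable
  step 2. node 1  ⊔preds={}  new={0,2}  old={}  +wl: 
  step 3. node 2  ⊔preds={0,2}  new={0}  old={}  +wl: 1
  step 4. node 1  ⊔preds={0}  new={0,2}  stable

Least fixpoint reached:
  node 0: {0,2}
  node 1: {0,2}
  node 2: {0}

{0}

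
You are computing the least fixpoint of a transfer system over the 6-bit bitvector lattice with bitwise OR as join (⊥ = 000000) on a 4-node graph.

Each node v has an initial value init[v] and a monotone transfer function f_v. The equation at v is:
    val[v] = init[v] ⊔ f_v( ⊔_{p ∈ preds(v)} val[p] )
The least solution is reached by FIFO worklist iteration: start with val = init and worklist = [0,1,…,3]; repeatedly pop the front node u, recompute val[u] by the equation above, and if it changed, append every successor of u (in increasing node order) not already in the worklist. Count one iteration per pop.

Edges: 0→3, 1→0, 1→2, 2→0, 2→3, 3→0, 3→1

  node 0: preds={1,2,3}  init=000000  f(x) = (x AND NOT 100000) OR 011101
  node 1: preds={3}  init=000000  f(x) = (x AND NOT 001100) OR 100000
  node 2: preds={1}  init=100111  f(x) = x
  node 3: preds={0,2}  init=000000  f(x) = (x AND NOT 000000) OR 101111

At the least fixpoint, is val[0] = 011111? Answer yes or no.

yes

Trace (10 dequeues):
  [1] u=0 | in 100111 | out 011111 | prev 000000 | push {}
  [2] u=1 | in 000000 | out 100000 | prev 000000 | push {0}
  [3] u=2 | in 100000 | out 100111 | ==
  [4] u=3 | in 111111 | out 111111 | prev 000000 | push {1}
  [5] u=0 | in 111111 | out 011111 | ==
  [6] u=1 | in 111111 | out 110011 | prev 100000 | push {0,2}
  [7] u=0 | in 111111 | out 011111 | ==
  [8] u=2 | in 110011 | out 110111 | prev 100111 | push {0,3}
  [9] u=0 | in 111111 | out 011111 | ==
  [10] u=3 | in 111111 | out 111111 | ==

Converged values:
  [0] 011111
  [1] 110011
  [2] 110111
  [3] 111111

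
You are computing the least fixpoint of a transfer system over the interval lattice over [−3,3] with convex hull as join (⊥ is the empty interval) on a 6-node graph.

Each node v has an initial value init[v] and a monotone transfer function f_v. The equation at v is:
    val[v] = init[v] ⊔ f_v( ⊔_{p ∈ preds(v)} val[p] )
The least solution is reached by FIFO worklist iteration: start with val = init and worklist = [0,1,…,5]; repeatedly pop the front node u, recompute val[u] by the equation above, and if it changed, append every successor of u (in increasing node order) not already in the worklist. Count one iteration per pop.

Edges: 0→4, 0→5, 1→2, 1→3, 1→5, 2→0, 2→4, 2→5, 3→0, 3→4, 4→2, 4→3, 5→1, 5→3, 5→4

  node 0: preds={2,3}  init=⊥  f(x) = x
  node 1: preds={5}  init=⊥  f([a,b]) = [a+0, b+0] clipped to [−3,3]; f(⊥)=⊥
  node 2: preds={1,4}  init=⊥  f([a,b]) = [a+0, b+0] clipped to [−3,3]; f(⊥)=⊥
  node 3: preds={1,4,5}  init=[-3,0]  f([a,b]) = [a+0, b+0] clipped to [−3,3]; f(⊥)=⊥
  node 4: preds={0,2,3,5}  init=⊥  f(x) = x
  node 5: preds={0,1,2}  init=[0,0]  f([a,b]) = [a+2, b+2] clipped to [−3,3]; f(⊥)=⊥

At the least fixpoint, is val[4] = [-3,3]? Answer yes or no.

yes

Worklist (24 pops):
  #1 pop 0: in=[-3,0] → [-3,0] (was ⊥); enqueue []
  #2 pop 1: in=[0,0] → [0,0] (was ⊥); enqueue []
  #3 pop 2: in=[0,0] → [0,0] (was ⊥); enqueue [0]
  #4 pop 3: in=[0,0] → [-3,0] (no change)
  #5 pop 4: in=[-3,0] → [-3,0] (was ⊥); enqueue [2,3]
  #6 pop 5: in=[-3,0] → [-1,2] (was [0,0]); enqueue [1,4]
  #7 pop 0: in=[-3,0] → [-3,0] (no change)
  #8 pop 2: in=[-3,0] → [-3,0] (was [0,0]); enqueue [0,5]
  #9 pop 3: in=[-3,2] → [-3,2] (was [-3,0]); enqueue []
  #10 pop 1: in=[-1,2] → [-1,2] (was [0,0]); enqueue [2,3]
  #11 pop 4: in=[-3,2] → [-3,2] (was [-3,0]); enqueue []
  #12 pop 0: in=[-3,2] → [-3,2] (was [-3,0]); enqueue [4]
  #13 pop 5: in=[-3,2] → [-1,3] (was [-1,2]); enqueue [1]
  #14 pop 2: in=[-3,2] → [-3,2] (was [-3,0]); enqueue [0,5]
  #15 pop 3: in=[-3,3] → [-3,3] (was [-3,2]); enqueue []
  #16 pop 4: in=[-3,3] → [-3,3] (was [-3,2]); enqueue [2,3]
  #17 pop 1: in=[-1,3] → [-1,3] (was [-1,2]); enqueue []
  #18 pop 0: in=[-3,3] → [-3,3] (was [-3,2]); enqueue [4]
  #19 pop 5: in=[-3,3] → [-1,3] (no change)
  #20 pop 2: in=[-3,3] → [-3,3] (was [-3,2]); enqueue [0,5]
  #21 pop 3: in=[-3,3] → [-3,3] (no change)
  #22 pop 4: in=[-3,3] → [-3,3] (no change)
  #23 pop 0: in=[-3,3] → [-3,3] (no change)
  #24 pop 5: in=[-3,3] → [-1,3] (no change)

Fixpoint:
  val[0] = [-3,3]
  val[1] = [-1,3]
  val[2] = [-3,3]
  val[3] = [-3,3]
  val[4] = [-3,3]
  val[5] = [-1,3]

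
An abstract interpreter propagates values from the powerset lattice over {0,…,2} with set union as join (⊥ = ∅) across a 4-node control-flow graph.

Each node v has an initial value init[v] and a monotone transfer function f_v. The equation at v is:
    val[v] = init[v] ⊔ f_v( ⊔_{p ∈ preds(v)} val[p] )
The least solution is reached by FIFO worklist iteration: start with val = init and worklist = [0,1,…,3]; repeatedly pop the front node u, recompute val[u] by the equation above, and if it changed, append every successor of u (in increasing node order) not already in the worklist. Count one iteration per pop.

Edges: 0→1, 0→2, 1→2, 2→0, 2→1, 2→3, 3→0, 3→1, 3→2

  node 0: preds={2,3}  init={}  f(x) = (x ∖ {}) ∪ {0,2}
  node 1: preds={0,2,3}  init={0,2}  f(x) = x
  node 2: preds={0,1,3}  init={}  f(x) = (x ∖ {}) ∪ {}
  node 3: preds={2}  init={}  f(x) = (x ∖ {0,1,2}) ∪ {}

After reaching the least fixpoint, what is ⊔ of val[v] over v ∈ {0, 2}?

{0,2}

Iteration log — 6 steps:
  step 1. node 0  ⊔preds={}  new={0,2}  old={}  +wl: 
  step 2. node 1  ⊔preds={0,2}  new={0,2}  stable
  step 3. node 2  ⊔preds={0,2}  new={0,2}  old={}  +wl: 0,1
  step 4. node 3  ⊔preds={0,2}  new={}  stable
  step 5. node 0  ⊔preds={0,2}  new={0,2}  stable
  step 6. node 1  ⊔preds={0,2}  new={0,2}  stable

Least fixpoint reached:
  node 0: {0,2}
  node 1: {0,2}
  node 2: {0,2}
  node 3: {}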